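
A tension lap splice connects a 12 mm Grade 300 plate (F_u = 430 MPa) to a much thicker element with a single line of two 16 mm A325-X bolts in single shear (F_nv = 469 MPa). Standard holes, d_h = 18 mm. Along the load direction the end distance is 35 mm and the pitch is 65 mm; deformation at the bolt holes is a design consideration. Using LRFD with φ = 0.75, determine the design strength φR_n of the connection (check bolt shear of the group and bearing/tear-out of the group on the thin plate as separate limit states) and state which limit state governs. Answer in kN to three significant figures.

Bolt shear: A_b = π·16²/4 = 201.1 mm²; R_n = 469 × 201.1 × 2 × 1 / 1000 = 188.6 kN → 0.75 × 188.6 = 141 kN.
Bearing (1.2 l_c t F_u ≤ 2.4 d t F_u): upper limit = 2.4·16·12·430 / 1000 = 198.1 kN.
  Edge l_c = 35 − 18/2 = 26 → r_n = 161 kN; interior l_c = 65 − 18 = 47 → r_n = 198.1 kN.
  R_n,bearing = 1·161 + 1·198.1 = 359.1 kN → 0.75 × 359.1 = 269 kN.
Bolt shear governs: 141 kN.

141 kN (bolt shear governs)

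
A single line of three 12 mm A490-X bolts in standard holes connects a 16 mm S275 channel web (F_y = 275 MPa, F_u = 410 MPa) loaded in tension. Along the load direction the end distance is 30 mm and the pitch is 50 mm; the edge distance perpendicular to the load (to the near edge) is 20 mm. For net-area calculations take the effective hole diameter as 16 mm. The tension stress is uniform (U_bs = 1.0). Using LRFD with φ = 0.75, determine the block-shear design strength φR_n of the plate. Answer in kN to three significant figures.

Shear plane L_v = 30 + 2·50 = 130 mm; A_gv = 130 × 16 = 2080 mm².
A_nv = (130 − 2.5·16) × 16 = 1440 mm².
A_nt = (20 − 0.5·16) × 16 = 192 mm².
0.6 F_u A_nv = 354.2 kN; 0.6 F_y A_gv = 343.2 kN → shear yielding governs the shear term.
R_n = 343.2 + 1.0 × 410 × 192 / 1000 = 421.9 kN.
Design strength φR_n = 0.75 × 421.9 = 316 kN.

316 kN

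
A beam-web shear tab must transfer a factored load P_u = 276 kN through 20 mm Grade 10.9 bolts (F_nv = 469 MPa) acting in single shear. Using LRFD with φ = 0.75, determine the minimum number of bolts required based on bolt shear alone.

3 bolts

A_b = π·20²/4 = 314.2 mm².
Per-bolt design strength φR_n = 0.75 × 469 × 314.2 × 1 / 1000 = 110.5 kN.
n ≥ 276 / 110.5 = 2.498 → use 3 bolts.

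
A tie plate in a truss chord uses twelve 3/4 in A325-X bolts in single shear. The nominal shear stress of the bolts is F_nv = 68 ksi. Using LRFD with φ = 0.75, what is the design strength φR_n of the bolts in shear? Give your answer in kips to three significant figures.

A_b = π × 0.75² / 4 = 0.4418 in².
R_n = F_nv · A_b · n · n_s = 68 × 0.4418 × 12 × 1 = 360.5 kips.
Design strength φR_n = 0.75 × 360.5 = 270 kips.

270 kips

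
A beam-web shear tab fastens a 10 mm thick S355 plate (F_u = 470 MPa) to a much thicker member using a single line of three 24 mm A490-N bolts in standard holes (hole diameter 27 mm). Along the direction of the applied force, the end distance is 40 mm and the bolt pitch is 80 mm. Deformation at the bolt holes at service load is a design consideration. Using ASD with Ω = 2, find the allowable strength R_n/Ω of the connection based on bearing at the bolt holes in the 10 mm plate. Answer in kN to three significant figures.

Per bolt r_n = 1.2 l_c t F_u ≤ 2.4 d t F_u; upper limit = 2.4 × 24 × 10 × 470 / 1000 = 270.7 kN.
Edge bolt: l_c = 40 − 27/2 = 26.5 mm → 1.2 × 26.5 × 10 × 470 / 1000 = 149.5 → r_n = 149.5 kN.
Interior bolts: l_c = 80 − 27 = 53 mm → 1.2 × 53 × 10 × 470 / 1000 = 298.9 → r_n = 270.7 kN.
R_n = 1 × 149.5 + 2 × 270.7 = 690.9 kN.
Allowable strength R_n/Ω = 690.9 / 2 = 345 kN.

345 kN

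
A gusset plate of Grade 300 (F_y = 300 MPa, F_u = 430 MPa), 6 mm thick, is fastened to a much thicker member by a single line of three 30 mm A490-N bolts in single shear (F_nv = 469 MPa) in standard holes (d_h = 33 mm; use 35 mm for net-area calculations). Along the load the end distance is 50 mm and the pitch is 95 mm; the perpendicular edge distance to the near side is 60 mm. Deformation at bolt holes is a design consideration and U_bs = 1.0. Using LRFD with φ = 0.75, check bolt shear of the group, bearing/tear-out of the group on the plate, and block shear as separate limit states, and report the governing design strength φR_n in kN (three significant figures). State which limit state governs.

Bolt shear: A_b = π·30²/4 = 706.9 mm²; R_n = 469 × 706.9 × 3 × 1 / 1000 = 994.5 kN → 0.75 × 994.5 = 746 kN.
Bearing: edge l_c = 33.5, r_n = 103.7 kN; interior l_c = 62, r_n = 185.8 kN; R_n = 103.7 + 2·185.8 = 475.2 kN → 356 kN.
Block shear: A_gv = 1440, A_nv = 915, A_nt = 255 mm²; R_n = min(0.6F_uA_nv, 0.6F_yA_gv) + U_bs·F_u·A_nt = 345.7 kN → 259 kN.
Block shear governs: 259 kN.

259 kN (block shear governs)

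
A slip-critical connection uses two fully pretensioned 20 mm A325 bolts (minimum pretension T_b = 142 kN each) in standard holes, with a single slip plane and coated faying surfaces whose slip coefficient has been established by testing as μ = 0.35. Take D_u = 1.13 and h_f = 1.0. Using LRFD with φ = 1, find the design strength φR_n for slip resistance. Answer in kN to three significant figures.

112 kN

R_n = μ · D_u · h_f · T_b · n_s · n_b = 0.35 × 1.13 × 1.0 × 142 × 1 × 2 = 112.3 kN.
Design strength φR_n = 1 × 112.3 = 112 kN.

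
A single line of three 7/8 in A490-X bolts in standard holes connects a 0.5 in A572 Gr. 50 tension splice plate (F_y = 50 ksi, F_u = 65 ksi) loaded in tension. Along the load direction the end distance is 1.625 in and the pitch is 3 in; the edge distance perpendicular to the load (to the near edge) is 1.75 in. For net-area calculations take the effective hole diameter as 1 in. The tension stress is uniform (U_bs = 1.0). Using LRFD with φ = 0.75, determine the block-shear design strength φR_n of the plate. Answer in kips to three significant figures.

Shear plane L_v = 1.625 + 2·3 = 7.625 in; A_gv = 7.625 × 0.5 = 3.812 in².
A_nv = (7.625 − 2.5·1) × 0.5 = 2.562 in².
A_nt = (1.75 − 0.5·1) × 0.5 = 0.625 in².
0.6 F_u A_nv = 99.94 kips; 0.6 F_y A_gv = 114.4 kips → shear rupture governs the shear term.
R_n = 99.94 + 1.0 × 65 × 0.625 = 140.6 kips.
Design strength φR_n = 0.75 × 140.6 = 105 kips.

105 kips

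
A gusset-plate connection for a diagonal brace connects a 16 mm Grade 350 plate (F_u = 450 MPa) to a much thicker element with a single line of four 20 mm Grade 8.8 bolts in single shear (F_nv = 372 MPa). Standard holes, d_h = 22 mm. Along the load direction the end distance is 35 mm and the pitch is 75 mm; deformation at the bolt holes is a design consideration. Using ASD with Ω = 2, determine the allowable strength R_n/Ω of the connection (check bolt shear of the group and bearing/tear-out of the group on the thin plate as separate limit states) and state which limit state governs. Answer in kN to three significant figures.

Bolt shear: A_b = π·20²/4 = 314.2 mm²; R_n = 372 × 314.2 × 4 × 1 / 1000 = 467.5 kN → 467.5 / 2 = 234 kN.
Bearing (1.2 l_c t F_u ≤ 2.4 d t F_u): upper limit = 2.4·20·16·450 / 1000 = 345.6 kN.
  Edge l_c = 35 − 22/2 = 24 → r_n = 207.4 kN; interior l_c = 75 − 22 = 53 → r_n = 345.6 kN.
  R_n,bearing = 1·207.4 + 3·345.6 = 1244 kN → 1244 / 2 = 622 kN.
Bolt shear governs: 234 kN.

234 kN (bolt shear governs)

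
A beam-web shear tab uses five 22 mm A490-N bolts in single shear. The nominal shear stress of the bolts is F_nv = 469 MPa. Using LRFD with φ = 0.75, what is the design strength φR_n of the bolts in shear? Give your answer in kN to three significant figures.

669 kN

A_b = π × 22² / 4 = 380.1 mm².
R_n = F_nv · A_b · n · n_s = 469 × 380.1 × 5 × 1 / 1000 = 891.4 kN.
Design strength φR_n = 0.75 × 891.4 = 669 kN.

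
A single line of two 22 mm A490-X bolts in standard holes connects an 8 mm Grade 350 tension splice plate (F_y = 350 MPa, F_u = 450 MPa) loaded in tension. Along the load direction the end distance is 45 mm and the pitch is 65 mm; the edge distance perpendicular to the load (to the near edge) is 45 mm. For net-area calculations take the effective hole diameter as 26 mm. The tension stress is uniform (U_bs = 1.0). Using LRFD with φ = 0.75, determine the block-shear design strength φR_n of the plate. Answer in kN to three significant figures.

Shear plane L_v = 45 + 1·65 = 110 mm; A_gv = 110 × 8 = 880 mm².
A_nv = (110 − 1.5·26) × 8 = 568 mm².
A_nt = (45 − 0.5·26) × 8 = 256 mm².
0.6 F_u A_nv = 153.4 kN; 0.6 F_y A_gv = 184.8 kN → shear rupture governs the shear term.
R_n = 153.4 + 1.0 × 450 × 256 / 1000 = 268.6 kN.
Design strength φR_n = 0.75 × 268.6 = 201 kN.

201 kN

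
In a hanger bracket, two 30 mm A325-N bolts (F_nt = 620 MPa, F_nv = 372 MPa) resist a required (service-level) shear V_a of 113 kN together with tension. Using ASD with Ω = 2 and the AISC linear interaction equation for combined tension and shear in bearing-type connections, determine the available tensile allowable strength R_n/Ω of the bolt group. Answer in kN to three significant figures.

381 kN

A_b = π·30²/4 = 706.9 mm²; f_rv = 113 × 1000 / (2 × 706.9) = 79.93 MPa.
F'_nt = 1.3 F_nt − (Ω F_nt / F_nv) f_rv = 1.3·620 − (2·620/372)·79.93 = 539.6 MPa, capped at F_nt → F'_nt = 539.6 MPa.
R_n = F'_nt · A_b · n = 539.6 × 706.9 × 2 / 1000 = 762.8 kN.
Allowable strength R_n/Ω = 762.8 / 2 = 381 kN.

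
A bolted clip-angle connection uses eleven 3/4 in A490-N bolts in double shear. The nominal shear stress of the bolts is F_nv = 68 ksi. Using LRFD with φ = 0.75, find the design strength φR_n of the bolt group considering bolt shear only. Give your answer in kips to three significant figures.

A_b = π × 0.75² / 4 = 0.4418 in².
R_n = F_nv · A_b · n · n_s = 68 × 0.4418 × 11 × 2 = 660.9 kips.
Design strength φR_n = 0.75 × 660.9 = 496 kips.

496 kips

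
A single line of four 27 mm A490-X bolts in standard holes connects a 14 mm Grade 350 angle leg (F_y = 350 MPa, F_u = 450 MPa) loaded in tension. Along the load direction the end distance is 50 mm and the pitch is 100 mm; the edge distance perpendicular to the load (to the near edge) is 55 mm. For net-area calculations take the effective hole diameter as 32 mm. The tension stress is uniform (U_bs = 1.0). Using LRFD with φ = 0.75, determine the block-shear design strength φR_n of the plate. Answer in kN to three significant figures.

859 kN

Shear plane L_v = 50 + 3·100 = 350 mm; A_gv = 350 × 14 = 4900 mm².
A_nv = (350 − 3.5·32) × 14 = 3332 mm².
A_nt = (55 − 0.5·32) × 14 = 546 mm².
0.6 F_u A_nv = 899.6 kN; 0.6 F_y A_gv = 1029 kN → shear rupture governs the shear term.
R_n = 899.6 + 1.0 × 450 × 546 / 1000 = 1145 kN.
Design strength φR_n = 0.75 × 1145 = 859 kN.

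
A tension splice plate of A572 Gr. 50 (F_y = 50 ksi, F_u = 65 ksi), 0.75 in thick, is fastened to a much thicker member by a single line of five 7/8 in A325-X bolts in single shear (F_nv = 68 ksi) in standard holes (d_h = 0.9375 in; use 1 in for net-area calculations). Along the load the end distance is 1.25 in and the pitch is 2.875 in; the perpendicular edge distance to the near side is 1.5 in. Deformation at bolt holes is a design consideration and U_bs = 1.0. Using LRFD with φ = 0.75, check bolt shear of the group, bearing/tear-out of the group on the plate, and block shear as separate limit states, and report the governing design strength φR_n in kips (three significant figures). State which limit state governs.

Bolt shear: A_b = π·0.875²/4 = 0.6013 in²; R_n = 68 × 0.6013 × 5 × 1 = 204.4 kips → 0.75 × 204.4 = 153 kips.
Bearing: edge l_c = 0.7812, r_n = 45.7 kips; interior l_c = 1.938, r_n = 102.4 kips; R_n = 45.7 + 4·102.4 = 455.2 kips → 341 kips.
Block shear: A_gv = 9.562, A_nv = 6.188, A_nt = 0.75 in²; R_n = min(0.6F_uA_nv, 0.6F_yA_gv) + U_bs·F_u·A_nt = 290.1 kips → 218 kips.
Bolt shear governs: 153 kips.

153 kips (bolt shear governs)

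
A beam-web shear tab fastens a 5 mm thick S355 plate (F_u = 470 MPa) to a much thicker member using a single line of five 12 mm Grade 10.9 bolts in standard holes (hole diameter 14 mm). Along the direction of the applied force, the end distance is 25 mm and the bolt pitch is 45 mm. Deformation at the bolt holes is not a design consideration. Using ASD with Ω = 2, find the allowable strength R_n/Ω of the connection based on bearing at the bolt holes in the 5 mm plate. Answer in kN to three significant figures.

201 kN

Per bolt r_n = 1.5 l_c t F_u ≤ 3.0 d t F_u; upper limit = 3.0 × 12 × 5 × 470 / 1000 = 84.6 kN.
Edge bolt: l_c = 25 − 14/2 = 18 mm → 1.5 × 18 × 5 × 470 / 1000 = 63.45 → r_n = 63.45 kN.
Interior bolts: l_c = 45 − 14 = 31 mm → 1.5 × 31 × 5 × 470 / 1000 = 109.3 → r_n = 84.6 kN.
R_n = 1 × 63.45 + 4 × 84.6 = 401.9 kN.
Allowable strength R_n/Ω = 401.9 / 2 = 201 kN.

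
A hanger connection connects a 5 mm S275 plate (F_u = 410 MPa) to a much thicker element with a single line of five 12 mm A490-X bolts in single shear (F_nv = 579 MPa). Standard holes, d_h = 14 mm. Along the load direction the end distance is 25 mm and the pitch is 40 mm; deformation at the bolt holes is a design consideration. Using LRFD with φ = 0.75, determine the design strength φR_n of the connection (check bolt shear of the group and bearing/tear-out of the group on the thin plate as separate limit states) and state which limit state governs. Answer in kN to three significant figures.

210 kN (bearing governs)

Bolt shear: A_b = π·12²/4 = 113.1 mm²; R_n = 579 × 113.1 × 5 × 1 / 1000 = 327.4 kN → 0.75 × 327.4 = 246 kN.
Bearing (1.2 l_c t F_u ≤ 2.4 d t F_u): upper limit = 2.4·12·5·410 / 1000 = 59.04 kN.
  Edge l_c = 25 − 14/2 = 18 → r_n = 44.28 kN; interior l_c = 40 − 14 = 26 → r_n = 59.04 kN.
  R_n,bearing = 1·44.28 + 4·59.04 = 280.4 kN → 0.75 × 280.4 = 210 kN.
Bearing governs: 210 kN.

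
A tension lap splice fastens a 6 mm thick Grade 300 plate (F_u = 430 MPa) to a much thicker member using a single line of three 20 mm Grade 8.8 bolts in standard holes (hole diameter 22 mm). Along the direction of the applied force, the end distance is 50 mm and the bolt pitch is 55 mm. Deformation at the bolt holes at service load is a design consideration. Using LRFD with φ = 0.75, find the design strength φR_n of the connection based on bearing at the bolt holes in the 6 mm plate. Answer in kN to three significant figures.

Per bolt r_n = 1.2 l_c t F_u ≤ 2.4 d t F_u; upper limit = 2.4 × 20 × 6 × 430 / 1000 = 123.8 kN.
Edge bolt: l_c = 50 − 22/2 = 39 mm → 1.2 × 39 × 6 × 430 / 1000 = 120.7 → r_n = 120.7 kN.
Interior bolts: l_c = 55 − 22 = 33 mm → 1.2 × 33 × 6 × 430 / 1000 = 102.2 → r_n = 102.2 kN.
R_n = 1 × 120.7 + 2 × 102.2 = 325.1 kN.
Design strength φR_n = 0.75 × 325.1 = 244 kN.

244 kN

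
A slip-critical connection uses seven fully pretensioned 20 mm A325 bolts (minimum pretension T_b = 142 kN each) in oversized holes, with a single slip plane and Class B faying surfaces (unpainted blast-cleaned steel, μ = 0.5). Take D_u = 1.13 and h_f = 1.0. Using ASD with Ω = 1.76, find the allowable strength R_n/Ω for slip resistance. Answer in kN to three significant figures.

R_n = μ · D_u · h_f · T_b · n_s · n_b = 0.5 × 1.13 × 1.0 × 142 × 1 × 7 = 561.6 kN.
Allowable strength R_n/Ω = 561.6 / 1.76 = 319 kN.

319 kN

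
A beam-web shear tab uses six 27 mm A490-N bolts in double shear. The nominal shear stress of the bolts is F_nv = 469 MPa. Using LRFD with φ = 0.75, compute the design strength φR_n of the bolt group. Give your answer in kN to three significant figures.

2420 kN

A_b = π × 27² / 4 = 572.6 mm².
R_n = F_nv · A_b · n · n_s = 469 × 572.6 × 6 × 2 / 1000 = 3222 kN.
Design strength φR_n = 0.75 × 3222 = 2420 kN.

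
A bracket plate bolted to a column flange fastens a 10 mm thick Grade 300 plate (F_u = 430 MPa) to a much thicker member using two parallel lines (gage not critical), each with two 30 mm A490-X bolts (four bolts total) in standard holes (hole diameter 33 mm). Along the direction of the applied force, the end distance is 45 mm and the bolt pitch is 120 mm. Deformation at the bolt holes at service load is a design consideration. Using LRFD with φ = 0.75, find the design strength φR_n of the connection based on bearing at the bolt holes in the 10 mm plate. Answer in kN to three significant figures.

Per bolt r_n = 1.2 l_c t F_u ≤ 2.4 d t F_u; upper limit = 2.4 × 30 × 10 × 430 / 1000 = 309.6 kN.
Edge bolt: l_c = 45 − 33/2 = 28.5 mm → 1.2 × 28.5 × 10 × 430 / 1000 = 147.1 → r_n = 147.1 kN.
Interior bolts: l_c = 120 − 33 = 87 mm → 1.2 × 87 × 10 × 430 / 1000 = 448.9 → r_n = 309.6 kN.
R_n = 2 × 147.1 + 2 × 309.6 = 913.3 kN.
Design strength φR_n = 0.75 × 913.3 = 685 kN.

685 kN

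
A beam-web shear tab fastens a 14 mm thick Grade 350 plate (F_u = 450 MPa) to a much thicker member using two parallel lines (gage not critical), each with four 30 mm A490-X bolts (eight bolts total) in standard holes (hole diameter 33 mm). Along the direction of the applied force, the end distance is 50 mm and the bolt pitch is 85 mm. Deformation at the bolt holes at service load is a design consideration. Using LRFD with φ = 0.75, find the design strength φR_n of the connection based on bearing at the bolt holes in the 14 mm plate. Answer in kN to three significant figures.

2150 kN

Per bolt r_n = 1.2 l_c t F_u ≤ 2.4 d t F_u; upper limit = 2.4 × 30 × 14 × 450 / 1000 = 453.6 kN.
Edge bolt: l_c = 50 − 33/2 = 33.5 mm → 1.2 × 33.5 × 14 × 450 / 1000 = 253.3 → r_n = 253.3 kN.
Interior bolts: l_c = 85 − 33 = 52 mm → 1.2 × 52 × 14 × 450 / 1000 = 393.1 → r_n = 393.1 kN.
R_n = 2 × 253.3 + 6 × 393.1 = 2865 kN.
Design strength φR_n = 0.75 × 2865 = 2150 kN.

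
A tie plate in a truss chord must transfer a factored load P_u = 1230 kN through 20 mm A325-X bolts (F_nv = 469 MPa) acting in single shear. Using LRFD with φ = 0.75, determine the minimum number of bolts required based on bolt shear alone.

12 bolts

A_b = π·20²/4 = 314.2 mm².
Per-bolt design strength φR_n = 0.75 × 469 × 314.2 × 1 / 1000 = 110.5 kN.
n ≥ 1230 / 110.5 = 11.13 → use 12 bolts.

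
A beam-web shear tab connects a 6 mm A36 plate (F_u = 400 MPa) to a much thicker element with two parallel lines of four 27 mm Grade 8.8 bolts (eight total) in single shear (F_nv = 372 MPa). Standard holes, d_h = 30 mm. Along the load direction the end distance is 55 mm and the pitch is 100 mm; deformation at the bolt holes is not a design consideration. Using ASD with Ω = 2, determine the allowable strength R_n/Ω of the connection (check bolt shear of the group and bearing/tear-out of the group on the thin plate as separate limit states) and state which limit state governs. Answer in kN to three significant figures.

Bolt shear: A_b = π·27²/4 = 572.6 mm²; R_n = 372 × 572.6 × 8 × 1 / 1000 = 1704 kN → 1704 / 2 = 852 kN.
Bearing (1.5 l_c t F_u ≤ 3.0 d t F_u): upper limit = 3.0·27·6·400 / 1000 = 194.4 kN.
  Edge l_c = 55 − 30/2 = 40 → r_n = 144 kN; interior l_c = 100 − 30 = 70 → r_n = 194.4 kN.
  R_n,bearing = 2·144 + 6·194.4 = 1454 kN → 1454 / 2 = 727 kN.
Bearing governs: 727 kN.

727 kN (bearing governs)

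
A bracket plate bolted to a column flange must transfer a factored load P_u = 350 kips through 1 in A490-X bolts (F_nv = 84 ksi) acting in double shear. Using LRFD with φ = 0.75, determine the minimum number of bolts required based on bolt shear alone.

A_b = π·1²/4 = 0.7854 in².
Per-bolt design strength φR_n = 0.75 × 84 × 0.7854 × 2 = 98.96 kips.
n ≥ 350 / 98.96 = 3.537 → use 4 bolts.

4 bolts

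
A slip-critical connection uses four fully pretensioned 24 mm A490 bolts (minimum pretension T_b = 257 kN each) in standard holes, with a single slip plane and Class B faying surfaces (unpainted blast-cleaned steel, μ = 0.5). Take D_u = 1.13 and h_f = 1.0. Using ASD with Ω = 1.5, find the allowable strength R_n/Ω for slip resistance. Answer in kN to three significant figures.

387 kN

R_n = μ · D_u · h_f · T_b · n_s · n_b = 0.5 × 1.13 × 1.0 × 257 × 1 × 4 = 580.8 kN.
Allowable strength R_n/Ω = 580.8 / 1.5 = 387 kN.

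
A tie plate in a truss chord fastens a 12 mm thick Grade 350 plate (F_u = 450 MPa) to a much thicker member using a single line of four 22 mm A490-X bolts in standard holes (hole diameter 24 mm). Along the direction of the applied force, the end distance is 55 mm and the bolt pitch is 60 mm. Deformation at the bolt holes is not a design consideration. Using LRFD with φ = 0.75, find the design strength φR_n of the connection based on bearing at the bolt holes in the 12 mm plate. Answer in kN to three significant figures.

917 kN

Per bolt r_n = 1.5 l_c t F_u ≤ 3.0 d t F_u; upper limit = 3.0 × 22 × 12 × 450 / 1000 = 356.4 kN.
Edge bolt: l_c = 55 − 24/2 = 43 mm → 1.5 × 43 × 12 × 450 / 1000 = 348.3 → r_n = 348.3 kN.
Interior bolts: l_c = 60 − 24 = 36 mm → 1.5 × 36 × 12 × 450 / 1000 = 291.6 → r_n = 291.6 kN.
R_n = 1 × 348.3 + 3 × 291.6 = 1223 kN.
Design strength φR_n = 0.75 × 1223 = 917 kN.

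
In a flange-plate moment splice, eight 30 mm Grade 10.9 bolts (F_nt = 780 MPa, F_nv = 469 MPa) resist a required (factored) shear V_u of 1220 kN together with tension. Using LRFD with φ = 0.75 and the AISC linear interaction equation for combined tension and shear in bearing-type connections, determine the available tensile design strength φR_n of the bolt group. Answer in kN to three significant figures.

A_b = π·30²/4 = 706.9 mm²; f_rv = 1220 × 1000 / (8 × 706.9) = 215.7 MPa.
F'_nt = 1.3 F_nt − (F_nt / φF_nv) f_rv = 1.3·780 − (780/(0.75·469))·215.7 = 535.6 MPa, capped at F_nt → F'_nt = 535.6 MPa.
R_n = F'_nt · A_b · n = 535.6 × 706.9 × 8 / 1000 = 3029 kN.
Design strength φR_n = 0.75 × 3029 = 2270 kN.

2270 kN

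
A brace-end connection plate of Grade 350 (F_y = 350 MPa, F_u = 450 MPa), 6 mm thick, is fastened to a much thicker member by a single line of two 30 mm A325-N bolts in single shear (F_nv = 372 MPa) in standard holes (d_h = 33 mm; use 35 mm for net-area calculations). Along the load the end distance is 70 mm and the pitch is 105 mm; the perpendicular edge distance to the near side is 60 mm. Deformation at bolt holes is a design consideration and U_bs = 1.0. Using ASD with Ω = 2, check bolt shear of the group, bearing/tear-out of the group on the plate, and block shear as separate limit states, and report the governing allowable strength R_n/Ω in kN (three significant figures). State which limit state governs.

Bolt shear: A_b = π·30²/4 = 706.9 mm²; R_n = 372 × 706.9 × 2 × 1 / 1000 = 525.9 kN → 525.9 / 2 = 263 kN.
Bearing: edge l_c = 53.5, r_n = 173.3 kN; interior l_c = 72, r_n = 194.4 kN; R_n = 173.3 + 1·194.4 = 367.7 kN → 184 kN.
Block shear: A_gv = 1050, A_nv = 735, A_nt = 255 mm²; R_n = min(0.6F_uA_nv, 0.6F_yA_gv) + U_bs·F_u·A_nt = 313.2 kN → 157 kN.
Block shear governs: 157 kN.

157 kN (block shear governs)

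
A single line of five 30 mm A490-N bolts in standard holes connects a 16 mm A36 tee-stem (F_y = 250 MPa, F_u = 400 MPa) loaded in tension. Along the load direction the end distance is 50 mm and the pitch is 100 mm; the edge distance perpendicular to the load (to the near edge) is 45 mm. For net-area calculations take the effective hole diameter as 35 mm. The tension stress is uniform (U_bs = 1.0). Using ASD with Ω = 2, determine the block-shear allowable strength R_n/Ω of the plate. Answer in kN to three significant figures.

628 kN

Shear plane L_v = 50 + 4·100 = 450 mm; A_gv = 450 × 16 = 7200 mm².
A_nv = (450 − 4.5·35) × 16 = 4680 mm².
A_nt = (45 − 0.5·35) × 16 = 440 mm².
0.6 F_u A_nv = 1123 kN; 0.6 F_y A_gv = 1080 kN → shear yielding governs the shear term.
R_n = 1080 + 1.0 × 400 × 440 / 1000 = 1256 kN.
Allowable strength R_n/Ω = 1256 / 2 = 628 kN.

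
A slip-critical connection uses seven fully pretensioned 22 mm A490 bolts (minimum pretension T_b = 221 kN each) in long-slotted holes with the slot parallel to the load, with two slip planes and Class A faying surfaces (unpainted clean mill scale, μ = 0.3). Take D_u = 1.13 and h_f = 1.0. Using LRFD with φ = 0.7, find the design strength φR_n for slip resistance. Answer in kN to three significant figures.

R_n = μ · D_u · h_f · T_b · n_s · n_b = 0.3 × 1.13 × 1.0 × 221 × 2 × 7 = 1049 kN.
Design strength φR_n = 0.7 × 1049 = 734 kN.

734 kN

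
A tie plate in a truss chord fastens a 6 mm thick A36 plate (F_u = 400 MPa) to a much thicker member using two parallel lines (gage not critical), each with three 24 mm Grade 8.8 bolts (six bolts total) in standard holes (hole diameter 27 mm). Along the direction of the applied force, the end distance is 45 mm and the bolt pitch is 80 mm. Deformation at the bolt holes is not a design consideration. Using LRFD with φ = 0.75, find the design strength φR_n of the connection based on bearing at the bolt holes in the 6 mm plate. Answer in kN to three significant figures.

688 kN

Per bolt r_n = 1.5 l_c t F_u ≤ 3.0 d t F_u; upper limit = 3.0 × 24 × 6 × 400 / 1000 = 172.8 kN.
Edge bolt: l_c = 45 − 27/2 = 31.5 mm → 1.5 × 31.5 × 6 × 400 / 1000 = 113.4 → r_n = 113.4 kN.
Interior bolts: l_c = 80 − 27 = 53 mm → 1.5 × 53 × 6 × 400 / 1000 = 190.8 → r_n = 172.8 kN.
R_n = 2 × 113.4 + 4 × 172.8 = 918 kN.
Design strength φR_n = 0.75 × 918 = 688 kN.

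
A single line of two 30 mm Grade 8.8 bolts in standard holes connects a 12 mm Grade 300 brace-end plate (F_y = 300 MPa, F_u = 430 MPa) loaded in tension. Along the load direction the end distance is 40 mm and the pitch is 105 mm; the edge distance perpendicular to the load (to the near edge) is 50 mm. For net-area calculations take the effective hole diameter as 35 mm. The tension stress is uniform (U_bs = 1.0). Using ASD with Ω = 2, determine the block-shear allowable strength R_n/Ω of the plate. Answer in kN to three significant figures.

Shear plane L_v = 40 + 1·105 = 145 mm; A_gv = 145 × 12 = 1740 mm².
A_nv = (145 − 1.5·35) × 12 = 1110 mm².
A_nt = (50 − 0.5·35) × 12 = 390 mm².
0.6 F_u A_nv = 286.4 kN; 0.6 F_y A_gv = 313.2 kN → shear rupture governs the shear term.
R_n = 286.4 + 1.0 × 430 × 390 / 1000 = 454.1 kN.
Allowable strength R_n/Ω = 454.1 / 2 = 227 kN.

227 kN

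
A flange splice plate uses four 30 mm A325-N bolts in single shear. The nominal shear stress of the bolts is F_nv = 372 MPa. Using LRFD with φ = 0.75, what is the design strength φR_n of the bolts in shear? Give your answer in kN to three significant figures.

A_b = π × 30² / 4 = 706.9 mm².
R_n = F_nv · A_b · n · n_s = 372 × 706.9 × 4 × 1 / 1000 = 1052 kN.
Design strength φR_n = 0.75 × 1052 = 789 kN.

789 kN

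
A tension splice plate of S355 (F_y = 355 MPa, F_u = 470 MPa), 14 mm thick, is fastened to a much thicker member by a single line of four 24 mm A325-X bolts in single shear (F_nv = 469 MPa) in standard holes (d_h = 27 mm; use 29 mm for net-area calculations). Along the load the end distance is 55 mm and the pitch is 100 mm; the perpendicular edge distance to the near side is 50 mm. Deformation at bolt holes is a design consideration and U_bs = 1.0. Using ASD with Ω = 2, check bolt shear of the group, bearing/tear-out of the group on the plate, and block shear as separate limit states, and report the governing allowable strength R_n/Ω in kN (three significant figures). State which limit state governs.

Bolt shear: A_b = π·24²/4 = 452.4 mm²; R_n = 469 × 452.4 × 4 × 1 / 1000 = 848.7 kN → 848.7 / 2 = 424 kN.
Bearing: edge l_c = 41.5, r_n = 327.7 kN; interior l_c = 73, r_n = 379 kN; R_n = 327.7 + 3·379 = 1465 kN → 732 kN.
Block shear: A_gv = 4970, A_nv = 3549, A_nt = 497 mm²; R_n = min(0.6F_uA_nv, 0.6F_yA_gv) + U_bs·F_u·A_nt = 1234 kN → 617 kN.
Bolt shear governs: 424 kN.

424 kN (bolt shear governs)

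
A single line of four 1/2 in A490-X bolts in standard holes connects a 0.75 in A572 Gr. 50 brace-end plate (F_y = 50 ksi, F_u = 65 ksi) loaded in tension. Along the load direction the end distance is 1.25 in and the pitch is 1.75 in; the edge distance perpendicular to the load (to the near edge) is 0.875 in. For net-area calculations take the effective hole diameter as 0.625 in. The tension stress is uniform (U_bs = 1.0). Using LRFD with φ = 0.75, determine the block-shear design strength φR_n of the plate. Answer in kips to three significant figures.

115 kips

Shear plane L_v = 1.25 + 3·1.75 = 6.5 in; A_gv = 6.5 × 0.75 = 4.875 in².
A_nv = (6.5 − 3.5·0.625) × 0.75 = 3.234 in².
A_nt = (0.875 − 0.5·0.625) × 0.75 = 0.4219 in².
0.6 F_u A_nv = 126.1 kips; 0.6 F_y A_gv = 146.2 kips → shear rupture governs the shear term.
R_n = 126.1 + 1.0 × 65 × 0.4219 = 153.6 kips.
Design strength φR_n = 0.75 × 153.6 = 115 kips.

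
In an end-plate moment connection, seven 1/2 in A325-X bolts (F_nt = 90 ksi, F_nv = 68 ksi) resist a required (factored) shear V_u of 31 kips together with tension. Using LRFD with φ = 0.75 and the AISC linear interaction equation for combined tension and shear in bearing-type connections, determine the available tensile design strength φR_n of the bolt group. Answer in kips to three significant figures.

79.6 kips

A_b = π·0.5²/4 = 0.1963 in²; f_rv = 31 / (7 × 0.1963) = 22.55 ksi.
F'_nt = 1.3 F_nt − (F_nt / φF_nv) f_rv = 1.3·90 − (90/(0.75·68))·22.55 = 77.2 ksi, capped at F_nt → F'_nt = 77.2 ksi.
R_n = F'_nt · A_b · n = 77.2 × 0.1963 × 7 = 106.1 kips.
Design strength φR_n = 0.75 × 106.1 = 79.6 kips.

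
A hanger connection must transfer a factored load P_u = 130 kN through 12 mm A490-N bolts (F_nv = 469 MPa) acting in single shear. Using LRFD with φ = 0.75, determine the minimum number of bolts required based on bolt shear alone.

4 bolts

A_b = π·12²/4 = 113.1 mm².
Per-bolt design strength φR_n = 0.75 × 469 × 113.1 × 1 / 1000 = 39.78 kN.
n ≥ 130 / 39.78 = 3.268 → use 4 bolts.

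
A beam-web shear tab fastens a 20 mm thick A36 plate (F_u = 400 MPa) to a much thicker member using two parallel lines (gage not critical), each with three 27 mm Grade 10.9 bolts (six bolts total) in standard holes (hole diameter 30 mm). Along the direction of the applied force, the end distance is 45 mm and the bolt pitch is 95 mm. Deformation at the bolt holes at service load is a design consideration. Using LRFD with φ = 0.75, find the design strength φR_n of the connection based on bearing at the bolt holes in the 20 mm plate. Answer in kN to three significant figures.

Per bolt r_n = 1.2 l_c t F_u ≤ 2.4 d t F_u; upper limit = 2.4 × 27 × 20 × 400 / 1000 = 518.4 kN.
Edge bolt: l_c = 45 − 30/2 = 30 mm → 1.2 × 30 × 20 × 400 / 1000 = 288 → r_n = 288 kN.
Interior bolts: l_c = 95 − 30 = 65 mm → 1.2 × 65 × 20 × 400 / 1000 = 624 → r_n = 518.4 kN.
R_n = 2 × 288 + 4 × 518.4 = 2650 kN.
Design strength φR_n = 0.75 × 2650 = 1990 kN.

1990 kN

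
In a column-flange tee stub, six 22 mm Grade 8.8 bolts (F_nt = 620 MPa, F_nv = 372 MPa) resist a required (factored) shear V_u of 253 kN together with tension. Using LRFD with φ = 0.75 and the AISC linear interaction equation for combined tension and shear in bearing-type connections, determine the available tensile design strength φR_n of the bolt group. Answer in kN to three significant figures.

A_b = π·22²/4 = 380.1 mm²; f_rv = 253 × 1000 / (6 × 380.1) = 110.9 MPa.
F'_nt = 1.3 F_nt − (F_nt / φF_nv) f_rv = 1.3·620 − (620/(0.75·372))·110.9 = 559.5 MPa, capped at F_nt → F'_nt = 559.5 MPa.
R_n = F'_nt · A_b · n = 559.5 × 380.1 × 6 / 1000 = 1276 kN.
Design strength φR_n = 0.75 × 1276 = 957 kN.

957 kN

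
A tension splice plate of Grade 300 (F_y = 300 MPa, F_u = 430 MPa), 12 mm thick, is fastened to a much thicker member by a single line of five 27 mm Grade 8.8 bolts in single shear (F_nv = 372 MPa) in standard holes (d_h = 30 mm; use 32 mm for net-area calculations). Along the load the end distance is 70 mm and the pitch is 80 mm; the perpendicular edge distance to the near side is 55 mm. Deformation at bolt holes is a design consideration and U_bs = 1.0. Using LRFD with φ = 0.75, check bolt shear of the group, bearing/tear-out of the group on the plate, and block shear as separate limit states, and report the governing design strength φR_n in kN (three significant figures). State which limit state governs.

722 kN (block shear governs)

Bolt shear: A_b = π·27²/4 = 572.6 mm²; R_n = 372 × 572.6 × 5 × 1 / 1000 = 1065 kN → 0.75 × 1065 = 799 kN.
Bearing: edge l_c = 55, r_n = 334.4 kN; interior l_c = 50, r_n = 309.6 kN; R_n = 334.4 + 4·309.6 = 1573 kN → 1180 kN.
Block shear: A_gv = 4680, A_nv = 2952, A_nt = 468 mm²; R_n = min(0.6F_uA_nv, 0.6F_yA_gv) + U_bs·F_u·A_nt = 962.9 kN → 722 kN.
Block shear governs: 722 kN.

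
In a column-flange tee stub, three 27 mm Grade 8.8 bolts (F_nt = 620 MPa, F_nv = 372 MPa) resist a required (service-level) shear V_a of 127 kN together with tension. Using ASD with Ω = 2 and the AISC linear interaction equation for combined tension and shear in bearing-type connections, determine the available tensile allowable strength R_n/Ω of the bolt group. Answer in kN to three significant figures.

A_b = π·27²/4 = 572.6 mm²; f_rv = 127 × 1000 / (3 × 572.6) = 73.94 MPa.
F'_nt = 1.3 F_nt − (Ω F_nt / F_nv) f_rv = 1.3·620 − (2·620/372)·73.94 = 559.5 MPa, capped at F_nt → F'_nt = 559.5 MPa.
R_n = F'_nt · A_b · n = 559.5 × 572.6 × 3 / 1000 = 961.1 kN.
Allowable strength R_n/Ω = 961.1 / 2 = 481 kN.

481 kN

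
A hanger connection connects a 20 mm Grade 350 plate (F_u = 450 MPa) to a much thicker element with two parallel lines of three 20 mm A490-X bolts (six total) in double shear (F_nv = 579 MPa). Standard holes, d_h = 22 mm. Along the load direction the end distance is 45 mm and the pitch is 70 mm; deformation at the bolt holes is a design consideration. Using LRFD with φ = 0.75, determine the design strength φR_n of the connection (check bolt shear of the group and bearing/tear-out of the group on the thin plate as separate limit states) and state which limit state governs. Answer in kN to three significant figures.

1640 kN (bolt shear governs)

Bolt shear: A_b = π·20²/4 = 314.2 mm²; R_n = 579 × 314.2 × 6 × 2 / 1000 = 2183 kN → 0.75 × 2183 = 1640 kN.
Bearing (1.2 l_c t F_u ≤ 2.4 d t F_u): upper limit = 2.4·20·20·450 / 1000 = 432 kN.
  Edge l_c = 45 − 22/2 = 34 → r_n = 367.2 kN; interior l_c = 70 − 22 = 48 → r_n = 432 kN.
  R_n,bearing = 2·367.2 + 4·432 = 2462 kN → 0.75 × 2462 = 1850 kN.
Bolt shear governs: 1640 kN.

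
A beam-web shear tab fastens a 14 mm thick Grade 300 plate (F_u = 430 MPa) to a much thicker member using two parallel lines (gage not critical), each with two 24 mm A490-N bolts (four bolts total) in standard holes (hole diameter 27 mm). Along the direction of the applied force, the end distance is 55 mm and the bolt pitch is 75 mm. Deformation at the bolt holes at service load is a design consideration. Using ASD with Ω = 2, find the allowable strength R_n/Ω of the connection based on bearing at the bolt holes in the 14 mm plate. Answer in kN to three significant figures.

Per bolt r_n = 1.2 l_c t F_u ≤ 2.4 d t F_u; upper limit = 2.4 × 24 × 14 × 430 / 1000 = 346.8 kN.
Edge bolt: l_c = 55 − 27/2 = 41.5 mm → 1.2 × 41.5 × 14 × 430 / 1000 = 299.8 → r_n = 299.8 kN.
Interior bolts: l_c = 75 − 27 = 48 mm → 1.2 × 48 × 14 × 430 / 1000 = 346.8 → r_n = 346.8 kN.
R_n = 2 × 299.8 + 2 × 346.8 = 1293 kN.
Allowable strength R_n/Ω = 1293 / 2 = 647 kN.

647 kN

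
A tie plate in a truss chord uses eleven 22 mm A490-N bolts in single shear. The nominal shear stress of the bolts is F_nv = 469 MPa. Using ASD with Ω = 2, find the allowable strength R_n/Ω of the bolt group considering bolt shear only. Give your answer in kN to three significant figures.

A_b = π × 22² / 4 = 380.1 mm².
R_n = F_nv · A_b · n · n_s = 469 × 380.1 × 11 × 1 / 1000 = 1961 kN.
Allowable strength R_n/Ω = 1961 / 2 = 981 kN.

981 kN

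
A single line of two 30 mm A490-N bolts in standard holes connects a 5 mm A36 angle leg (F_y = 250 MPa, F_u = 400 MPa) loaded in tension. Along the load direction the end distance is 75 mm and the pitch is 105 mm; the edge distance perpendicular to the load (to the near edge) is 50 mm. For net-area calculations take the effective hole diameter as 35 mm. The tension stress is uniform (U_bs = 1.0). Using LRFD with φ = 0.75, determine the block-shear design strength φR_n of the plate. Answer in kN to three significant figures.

150 kN

Shear plane L_v = 75 + 1·105 = 180 mm; A_gv = 180 × 5 = 900 mm².
A_nv = (180 − 1.5·35) × 5 = 637.5 mm².
A_nt = (50 − 0.5·35) × 5 = 162.5 mm².
0.6 F_u A_nv = 153 kN; 0.6 F_y A_gv = 135 kN → shear yielding governs the shear term.
R_n = 135 + 1.0 × 400 × 162.5 / 1000 = 200 kN.
Design strength φR_n = 0.75 × 200 = 150 kN.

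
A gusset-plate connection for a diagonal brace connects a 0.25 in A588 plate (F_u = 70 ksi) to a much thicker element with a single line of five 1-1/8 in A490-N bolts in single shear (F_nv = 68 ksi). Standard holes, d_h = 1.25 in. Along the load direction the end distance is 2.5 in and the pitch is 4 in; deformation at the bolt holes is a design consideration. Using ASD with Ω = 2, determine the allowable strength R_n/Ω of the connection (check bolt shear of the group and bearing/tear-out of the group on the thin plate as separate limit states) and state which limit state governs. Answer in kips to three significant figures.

114 kips (bearing governs)

Bolt shear: A_b = π·1.125²/4 = 0.994 in²; R_n = 68 × 0.994 × 5 × 1 = 338 kips → 338 / 2 = 169 kips.
Bearing (1.2 l_c t F_u ≤ 2.4 d t F_u): upper limit = 2.4·1.125·0.25·70 = 47.25 kips.
  Edge l_c = 2.5 − 1.25/2 = 1.875 → r_n = 39.38 kips; interior l_c = 4 − 1.25 = 2.75 → r_n = 47.25 kips.
  R_n,bearing = 1·39.38 + 4·47.25 = 228.4 kips → 228.4 / 2 = 114 kips.
Bearing governs: 114 kips.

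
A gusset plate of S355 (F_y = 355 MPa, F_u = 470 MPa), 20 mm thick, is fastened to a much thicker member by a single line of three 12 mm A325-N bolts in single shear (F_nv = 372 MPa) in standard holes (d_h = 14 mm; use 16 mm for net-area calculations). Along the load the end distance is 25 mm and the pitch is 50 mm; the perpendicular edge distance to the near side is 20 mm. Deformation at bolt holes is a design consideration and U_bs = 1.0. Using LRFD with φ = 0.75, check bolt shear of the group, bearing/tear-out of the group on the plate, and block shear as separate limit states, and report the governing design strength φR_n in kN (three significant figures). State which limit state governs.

94.7 kN (bolt shear governs)

Bolt shear: A_b = π·12²/4 = 113.1 mm²; R_n = 372 × 113.1 × 3 × 1 / 1000 = 126.2 kN → 0.75 × 126.2 = 94.7 kN.
Bearing: edge l_c = 18, r_n = 203 kN; interior l_c = 36, r_n = 270.7 kN; R_n = 203 + 2·270.7 = 744.5 kN → 558 kN.
Block shear: A_gv = 2500, A_nv = 1700, A_nt = 240 mm²; R_n = min(0.6F_uA_nv, 0.6F_yA_gv) + U_bs·F_u·A_nt = 592.2 kN → 444 kN.
Bolt shear governs: 94.7 kN.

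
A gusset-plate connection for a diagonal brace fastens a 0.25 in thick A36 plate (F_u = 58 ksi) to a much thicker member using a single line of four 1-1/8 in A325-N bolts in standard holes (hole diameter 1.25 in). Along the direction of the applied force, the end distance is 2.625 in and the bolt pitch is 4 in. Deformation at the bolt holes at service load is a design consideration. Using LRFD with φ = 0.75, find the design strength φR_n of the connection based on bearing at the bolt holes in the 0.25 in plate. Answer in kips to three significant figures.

Per bolt r_n = 1.2 l_c t F_u ≤ 2.4 d t F_u; upper limit = 2.4 × 1.125 × 0.25 × 58 = 39.15 kips.
Edge bolt: l_c = 2.625 − 1.25/2 = 2 in → 1.2 × 2 × 0.25 × 58 = 34.8 → r_n = 34.8 kips.
Interior bolts: l_c = 4 − 1.25 = 2.75 in → 1.2 × 2.75 × 0.25 × 58 = 47.85 → r_n = 39.15 kips.
R_n = 1 × 34.8 + 3 × 39.15 = 152.2 kips.
Design strength φR_n = 0.75 × 152.2 = 114 kips.

114 kips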